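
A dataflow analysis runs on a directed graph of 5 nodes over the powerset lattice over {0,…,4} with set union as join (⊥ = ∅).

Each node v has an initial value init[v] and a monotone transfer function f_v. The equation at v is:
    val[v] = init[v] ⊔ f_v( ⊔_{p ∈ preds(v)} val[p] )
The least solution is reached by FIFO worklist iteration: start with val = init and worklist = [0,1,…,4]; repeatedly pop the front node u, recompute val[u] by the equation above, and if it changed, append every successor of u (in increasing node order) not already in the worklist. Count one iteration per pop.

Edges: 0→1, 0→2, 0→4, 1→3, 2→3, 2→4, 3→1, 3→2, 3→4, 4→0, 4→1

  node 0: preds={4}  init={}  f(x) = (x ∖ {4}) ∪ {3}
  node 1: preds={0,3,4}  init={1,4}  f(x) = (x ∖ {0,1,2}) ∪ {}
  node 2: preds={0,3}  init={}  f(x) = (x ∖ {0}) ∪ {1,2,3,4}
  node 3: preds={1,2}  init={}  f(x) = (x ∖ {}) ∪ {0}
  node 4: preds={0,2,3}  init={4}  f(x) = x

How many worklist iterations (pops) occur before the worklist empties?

Trace (11 dequeues):
  [1] u=0 | in {4} | out {3} | prev {} | push {}
  [2] u=1 | in {3,4} | out {1,3,4} | prev {1,4} | push {}
  [3] u=2 | in {3} | out {1,2,3,4} | prev {} | push {}
  [4] u=3 | in {1,2,3,4} | out {0,1,2,3,4} | prev {} | push {1,2}
  [5] u=4 | in {0,1,2,3,4} | out {0,1,2,3,4} | prev {4} | push {0}
  [6] u=1 | in {0,1,2,3,4} | out {1,3,4} | ==
  [7] u=2 | in {0,1,2,3,4} | out {1,2,3,4} | ==
  [8] u=0 | in {0,1,2,3,4} | out {0,1,2,3} | prev {3} | push {1,2,4}
  [9] u=1 | in {0,1,2,3,4} | out {1,3,4} | ==
  [10] u=2 | in {0,1,2,3,4} | out {1,2,3,4} | ==
  [11] u=4 | in {0,1,2,3,4} | out {0,1,2,3,4} | ==

Converged values:
  [0] {0,1,2,3}
  [1] {1,3,4}
  [2] {1,2,3,4}
  [3] {0,1,2,3,4}
  [4] {0,1,2,3,4}

11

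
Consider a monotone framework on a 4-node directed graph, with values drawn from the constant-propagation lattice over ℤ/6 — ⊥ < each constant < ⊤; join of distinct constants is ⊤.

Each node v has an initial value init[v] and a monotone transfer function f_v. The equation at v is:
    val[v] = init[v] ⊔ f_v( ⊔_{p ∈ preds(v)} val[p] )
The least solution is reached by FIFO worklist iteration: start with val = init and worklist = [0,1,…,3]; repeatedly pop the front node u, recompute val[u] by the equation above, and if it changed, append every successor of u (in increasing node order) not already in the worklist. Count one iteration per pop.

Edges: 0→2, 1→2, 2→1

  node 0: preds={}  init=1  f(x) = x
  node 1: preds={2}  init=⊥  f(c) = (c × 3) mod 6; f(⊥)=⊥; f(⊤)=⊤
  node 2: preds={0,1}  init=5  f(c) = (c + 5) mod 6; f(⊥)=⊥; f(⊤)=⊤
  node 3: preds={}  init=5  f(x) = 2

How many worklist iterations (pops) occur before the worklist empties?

6

Worklist (6 pops):
  #1 pop 0: in=⊥ → 1 (no change)
  #2 pop 1: in=5 → 3 (was ⊥); enqueue []
  #3 pop 2: in=⊤ → ⊤ (was 5); enqueue [1]
  #4 pop 3: in=⊥ → ⊤ (was 5); enqueue []
  #5 pop 1: in=⊤ → ⊤ (was 3); enqueue [2]
  #6 pop 2: in=⊤ → ⊤ (no change)

Fixpoint:
  val[0] = 1
  val[1] = ⊤
  val[2] = ⊤
  val[3] = ⊤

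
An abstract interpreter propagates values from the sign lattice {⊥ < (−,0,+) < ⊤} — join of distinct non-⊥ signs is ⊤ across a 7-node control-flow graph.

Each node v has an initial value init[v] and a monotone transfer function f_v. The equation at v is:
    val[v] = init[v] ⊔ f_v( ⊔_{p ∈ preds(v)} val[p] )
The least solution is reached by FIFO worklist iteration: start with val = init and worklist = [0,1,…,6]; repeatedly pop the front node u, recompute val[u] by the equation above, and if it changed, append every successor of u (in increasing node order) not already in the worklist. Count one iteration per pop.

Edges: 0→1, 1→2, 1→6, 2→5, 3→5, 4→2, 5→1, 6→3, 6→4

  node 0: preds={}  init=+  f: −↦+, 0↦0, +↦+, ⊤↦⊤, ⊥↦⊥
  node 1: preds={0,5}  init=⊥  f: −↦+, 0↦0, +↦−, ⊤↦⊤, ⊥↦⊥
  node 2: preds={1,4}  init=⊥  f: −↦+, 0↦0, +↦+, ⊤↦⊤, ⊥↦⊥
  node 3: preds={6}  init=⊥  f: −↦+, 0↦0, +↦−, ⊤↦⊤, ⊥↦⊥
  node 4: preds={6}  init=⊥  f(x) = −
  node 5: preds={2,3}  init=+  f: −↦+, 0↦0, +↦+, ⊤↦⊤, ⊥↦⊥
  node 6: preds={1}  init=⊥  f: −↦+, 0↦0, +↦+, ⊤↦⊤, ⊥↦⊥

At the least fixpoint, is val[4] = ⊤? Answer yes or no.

Worklist (18 pops):
  #1 pop 0: in=⊥ → + (no change)
  #2 pop 1: in=+ → − (was ⊥); enqueue []
  #3 pop 2: in=− → + (was ⊥); enqueue []
  #4 pop 3: in=⊥ → ⊥ (no change)
  #5 pop 4: in=⊥ → − (was ⊥); enqueue [2]
  #6 pop 5: in=+ → + (no change)
  #7 pop 6: in=− → + (was ⊥); enqueue [3,4]
  #8 pop 2: in=− → + (no change)
  #9 pop 3: in=+ → − (was ⊥); enqueue [5]
  #10 pop 4: in=+ → − (no change)
  #11 pop 5: in=⊤ → ⊤ (was +); enqueue [1]
  #12 pop 1: in=⊤ → ⊤ (was −); enqueue [2,6]
  #13 pop 2: in=⊤ → ⊤ (was +); enqueue [5]
  #14 pop 6: in=⊤ → ⊤ (was +); enqueue [3,4]
  #15 pop 5: in=⊤ → ⊤ (no change)
  #16 pop 3: in=⊤ → ⊤ (was −); enqueue [5]
  #17 pop 4: in=⊤ → − (no change)
  #18 pop 5: in=⊤ → ⊤ (no change)

Fixpoint:
  val[0] = +
  val[1] = ⊤
  val[2] = ⊤
  val[3] = ⊤
  val[4] = −
  val[5] = ⊤
  val[6] = ⊤

no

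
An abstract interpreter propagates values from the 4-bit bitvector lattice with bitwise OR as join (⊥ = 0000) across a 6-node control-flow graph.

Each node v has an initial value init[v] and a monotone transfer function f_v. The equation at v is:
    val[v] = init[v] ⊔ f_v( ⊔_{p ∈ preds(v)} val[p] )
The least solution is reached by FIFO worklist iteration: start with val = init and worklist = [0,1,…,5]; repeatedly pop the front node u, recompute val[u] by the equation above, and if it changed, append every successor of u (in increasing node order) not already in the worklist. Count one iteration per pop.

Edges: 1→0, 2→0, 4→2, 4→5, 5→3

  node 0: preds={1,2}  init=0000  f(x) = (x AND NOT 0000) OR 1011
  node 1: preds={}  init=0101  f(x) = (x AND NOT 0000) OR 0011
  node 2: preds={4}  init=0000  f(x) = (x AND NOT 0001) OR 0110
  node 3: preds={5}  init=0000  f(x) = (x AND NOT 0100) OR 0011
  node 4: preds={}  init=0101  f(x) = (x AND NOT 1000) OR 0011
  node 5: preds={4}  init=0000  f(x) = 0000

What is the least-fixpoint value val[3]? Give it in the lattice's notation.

0011

Worklist (8 pops):
  #1 pop 0: in=0101 → 1111 (was 0000); enqueue []
  #2 pop 1: in=0000 → 0111 (was 0101); enqueue [0]
  #3 pop 2: in=0101 → 0110 (was 0000); enqueue []
  #4 pop 3: in=0000 → 0011 (was 0000); enqueue []
  #5 pop 4: in=0000 → 0111 (was 0101); enqueue [2]
  #6 pop 5: in=0111 → 0000 (no change)
  #7 pop 0: in=0111 → 1111 (no change)
  #8 pop 2: in=0111 → 0110 (no change)

Fixpoint:
  val[0] = 1111
  val[1] = 0111
  val[2] = 0110
  val[3] = 0011
  val[4] = 0111
  val[5] = 0000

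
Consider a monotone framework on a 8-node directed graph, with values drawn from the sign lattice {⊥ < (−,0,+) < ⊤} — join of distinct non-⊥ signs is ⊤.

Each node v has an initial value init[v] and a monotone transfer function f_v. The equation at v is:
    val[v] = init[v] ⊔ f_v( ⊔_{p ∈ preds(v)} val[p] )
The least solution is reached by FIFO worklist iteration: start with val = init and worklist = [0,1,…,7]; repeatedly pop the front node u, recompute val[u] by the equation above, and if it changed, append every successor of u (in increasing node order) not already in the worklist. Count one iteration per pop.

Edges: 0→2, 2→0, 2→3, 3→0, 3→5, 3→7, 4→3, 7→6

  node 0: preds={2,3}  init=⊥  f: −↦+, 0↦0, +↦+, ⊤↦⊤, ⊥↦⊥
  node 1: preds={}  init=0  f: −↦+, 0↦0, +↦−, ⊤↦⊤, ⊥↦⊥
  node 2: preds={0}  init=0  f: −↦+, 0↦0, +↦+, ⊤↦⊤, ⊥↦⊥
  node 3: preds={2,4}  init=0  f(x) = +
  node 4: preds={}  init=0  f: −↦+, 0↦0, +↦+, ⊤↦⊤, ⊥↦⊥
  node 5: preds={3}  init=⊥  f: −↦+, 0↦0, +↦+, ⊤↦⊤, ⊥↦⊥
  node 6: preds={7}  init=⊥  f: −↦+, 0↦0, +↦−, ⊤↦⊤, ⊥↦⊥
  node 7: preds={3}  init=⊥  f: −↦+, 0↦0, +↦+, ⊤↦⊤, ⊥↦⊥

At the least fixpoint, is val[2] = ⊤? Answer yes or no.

yes

Iteration log — 13 steps:
  step 1. node 0  ⊔preds=0  new=0  old=⊥  +wl: 
  step 2. node 1  ⊔preds=⊥  new=0  stable
  step 3. node 2  ⊔preds=0  new=0  stable
  step 4. node 3  ⊔preds=0  new=⊤  old=0  +wl: 0
  step 5. node 4  ⊔preds=⊥  new=0  stable
  step 6. node 5  ⊔preds=⊤  new=⊤  old=⊥  +wl: 
  step 7. node 6  ⊔preds=⊥  new=⊥  stable
  step 8. node 7  ⊔preds=⊤  new=⊤  old=⊥  +wl: 6
  step 9. node 0  ⊔preds=⊤  new=⊤  old=0  +wl: 2
  step 10. node 6  ⊔preds=⊤  new=⊤  old=⊥  +wl: 
  step 11. node 2  ⊔preds=⊤  new=⊤  old=0  +wl: 0,3
  step 12. node 0  ⊔preds=⊤  new=⊤  stable
  step 13. node 3  ⊔preds=⊤  new=⊤  stable

Least fixpoint reached:
  node 0: ⊤
  node 1: 0
  node 2: ⊤
  node 3: ⊤
  node 4: 0
  node 5: ⊤
  node 6: ⊤
  node 7: ⊤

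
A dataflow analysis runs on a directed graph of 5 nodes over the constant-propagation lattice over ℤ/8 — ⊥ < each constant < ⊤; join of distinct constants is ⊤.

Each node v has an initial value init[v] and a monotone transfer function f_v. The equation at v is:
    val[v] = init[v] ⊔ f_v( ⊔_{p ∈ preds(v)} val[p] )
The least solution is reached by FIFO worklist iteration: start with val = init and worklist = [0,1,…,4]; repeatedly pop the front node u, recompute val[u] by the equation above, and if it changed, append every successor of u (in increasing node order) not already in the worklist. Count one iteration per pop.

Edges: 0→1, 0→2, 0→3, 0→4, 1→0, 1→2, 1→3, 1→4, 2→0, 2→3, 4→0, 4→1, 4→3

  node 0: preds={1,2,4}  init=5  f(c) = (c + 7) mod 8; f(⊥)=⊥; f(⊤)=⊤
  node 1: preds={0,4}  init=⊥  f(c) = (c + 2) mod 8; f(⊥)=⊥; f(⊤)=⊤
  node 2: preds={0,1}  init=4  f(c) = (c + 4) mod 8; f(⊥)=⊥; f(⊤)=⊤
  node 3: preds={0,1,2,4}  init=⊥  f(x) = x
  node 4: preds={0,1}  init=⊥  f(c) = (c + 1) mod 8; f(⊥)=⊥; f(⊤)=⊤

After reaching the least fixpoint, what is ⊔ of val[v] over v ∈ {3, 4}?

Trace (8 dequeues):
  [1] u=0 | in 4 | out ⊤ | prev 5 | push {}
  [2] u=1 | in ⊤ | out ⊤ | prev ⊥ | push {0}
  [3] u=2 | in ⊤ | out ⊤ | prev 4 | push {}
  [4] u=3 | in ⊤ | out ⊤ | prev ⊥ | push {}
  [5] u=4 | in ⊤ | out ⊤ | prev ⊥ | push {1,3}
  [6] u=0 | in ⊤ | out ⊤ | ==
  [7] u=1 | in ⊤ | out ⊤ | ==
  [8] u=3 | in ⊤ | out ⊤ | ==

Converged values:
  [0] ⊤
  [1] ⊤
  [2] ⊤
  [3] ⊤
  [4] ⊤

⊤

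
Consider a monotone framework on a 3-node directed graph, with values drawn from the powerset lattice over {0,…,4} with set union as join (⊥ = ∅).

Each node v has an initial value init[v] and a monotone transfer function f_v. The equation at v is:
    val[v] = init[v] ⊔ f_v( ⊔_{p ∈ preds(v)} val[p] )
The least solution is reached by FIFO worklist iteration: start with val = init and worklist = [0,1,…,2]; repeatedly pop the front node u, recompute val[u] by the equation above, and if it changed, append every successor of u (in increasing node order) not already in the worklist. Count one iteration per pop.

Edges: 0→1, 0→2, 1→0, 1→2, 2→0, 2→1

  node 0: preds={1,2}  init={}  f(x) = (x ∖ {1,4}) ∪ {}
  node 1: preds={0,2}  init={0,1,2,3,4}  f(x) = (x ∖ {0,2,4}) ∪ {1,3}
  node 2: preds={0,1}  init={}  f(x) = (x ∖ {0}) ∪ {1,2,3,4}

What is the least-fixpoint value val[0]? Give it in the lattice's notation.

{0,2,3}

Iteration log — 5 steps:
  step 1. node 0  ⊔preds={0,1,2,3,4}  new={0,2,3}  old={}  +wl: 
  step 2. node 1  ⊔preds={0,2,3}  new={0,1,2,3,4}  stable
  step 3. node 2  ⊔preds={0,1,2,3,4}  new={1,2,3,4}  old={}  +wl: 0,1
  step 4. node 0  ⊔preds={0,1,2,3,4}  new={0,2,3}  stable
  step 5. node 1  ⊔preds={0,1,2,3,4}  new={0,1,2,3,4}  stable

Least fixpoint reached:
  node 0: {0,2,3}
  node 1: {0,1,2,3,4}
  node 2: {1,2,3,4}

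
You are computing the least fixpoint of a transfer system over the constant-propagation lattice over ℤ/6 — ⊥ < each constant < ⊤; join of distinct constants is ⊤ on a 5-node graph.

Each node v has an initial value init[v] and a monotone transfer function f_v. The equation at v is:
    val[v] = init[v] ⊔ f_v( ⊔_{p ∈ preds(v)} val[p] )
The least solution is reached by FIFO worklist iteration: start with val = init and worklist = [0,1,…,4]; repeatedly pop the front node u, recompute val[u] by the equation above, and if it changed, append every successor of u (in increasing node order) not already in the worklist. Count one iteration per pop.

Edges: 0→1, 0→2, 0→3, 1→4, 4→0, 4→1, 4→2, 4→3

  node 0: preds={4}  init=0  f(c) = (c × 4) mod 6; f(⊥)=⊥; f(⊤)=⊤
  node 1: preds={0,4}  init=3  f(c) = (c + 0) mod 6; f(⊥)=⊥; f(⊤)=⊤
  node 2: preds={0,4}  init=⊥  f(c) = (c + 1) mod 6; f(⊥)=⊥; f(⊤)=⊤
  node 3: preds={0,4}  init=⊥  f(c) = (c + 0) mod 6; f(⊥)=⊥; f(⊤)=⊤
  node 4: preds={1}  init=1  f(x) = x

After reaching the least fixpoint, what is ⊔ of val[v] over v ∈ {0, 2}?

⊤

Trace (9 dequeues):
  [1] u=0 | in 1 | out ⊤ | prev 0 | push {}
  [2] u=1 | in ⊤ | out ⊤ | prev 3 | push {}
  [3] u=2 | in ⊤ | out ⊤ | prev ⊥ | push {}
  [4] u=3 | in ⊤ | out ⊤ | prev ⊥ | push {}
  [5] u=4 | in ⊤ | out ⊤ | prev 1 | push {0,1,2,3}
  [6] u=0 | in ⊤ | out ⊤ | ==
  [7] u=1 | in ⊤ | out ⊤ | ==
  [8] u=2 | in ⊤ | out ⊤ | ==
  [9] u=3 | in ⊤ | out ⊤ | ==

Converged values:
  [0] ⊤
  [1] ⊤
  [2] ⊤
  [3] ⊤
  [4] ⊤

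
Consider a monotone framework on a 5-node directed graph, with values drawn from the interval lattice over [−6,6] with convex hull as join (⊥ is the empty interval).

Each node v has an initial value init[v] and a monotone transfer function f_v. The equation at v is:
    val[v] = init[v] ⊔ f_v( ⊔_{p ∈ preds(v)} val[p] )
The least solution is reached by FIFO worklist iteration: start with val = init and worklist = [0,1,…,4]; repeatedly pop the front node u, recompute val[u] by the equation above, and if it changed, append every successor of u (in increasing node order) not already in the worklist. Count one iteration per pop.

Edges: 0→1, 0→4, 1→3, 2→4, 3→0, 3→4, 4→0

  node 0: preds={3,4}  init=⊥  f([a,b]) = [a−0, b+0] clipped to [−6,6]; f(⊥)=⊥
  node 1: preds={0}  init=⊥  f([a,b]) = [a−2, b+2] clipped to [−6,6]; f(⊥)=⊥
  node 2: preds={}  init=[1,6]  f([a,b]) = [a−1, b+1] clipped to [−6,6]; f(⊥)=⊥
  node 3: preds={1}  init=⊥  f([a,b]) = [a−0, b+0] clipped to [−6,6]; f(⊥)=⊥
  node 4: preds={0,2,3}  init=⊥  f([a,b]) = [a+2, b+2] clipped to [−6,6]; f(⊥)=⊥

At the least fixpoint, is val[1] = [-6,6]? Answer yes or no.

yes

Trace (32 dequeues):
  [1] u=0 | in ⊥ | out ⊥ | ==
  [2] u=1 | in ⊥ | out ⊥ | ==
  [3] u=2 | in ⊥ | out [1,6] | ==
  [4] u=3 | in ⊥ | out ⊥ | ==
  [5] u=4 | in [1,6] | out [3,6] | prev ⊥ | push {0}
  [6] u=0 | in [3,6] | out [3,6] | prev ⊥ | push {1,4}
  [7] u=1 | in [3,6] | out [1,6] | prev ⊥ | push {3}
  [8] u=4 | in [1,6] | out [3,6] | ==
  [9] u=3 | in [1,6] | out [1,6] | prev ⊥ | push {0,4}
  [10] u=0 | in [1,6] | out [1,6] | prev [3,6] | push {1}
  [11] u=4 | in [1,6] | out [3,6] | ==
  [12] u=1 | in [1,6] | out [-1,6] | prev [1,6] | push {3}
  [13] u=3 | in [-1,6] | out [-1,6] | prev [1,6] | push {0,4}
  [14] u=0 | in [-1,6] | out [-1,6] | prev [1,6] | push {1}
  [15] u=4 | in [-1,6] | out [1,6] | prev [3,6] | push {0}
  [16] u=1 | in [-1,6] | out [-3,6] | prev [-1,6] | push {3}
  [17] u=0 | in [-1,6] | out [-1,6] | ==
  [18] u=3 | in [-3,6] | out [-3,6] | prev [-1,6] | push {0,4}
  [19] u=0 | in [-3,6] | out [-3,6] | prev [-1,6] | push {1}
  [20] u=4 | in [-3,6] | out [-1,6] | prev [1,6] | push {0}
  [21] u=1 | in [-3,6] | out [-5,6] | prev [-3,6] | push {3}
  [22] u=0 | in [-3,6] | out [-3,6] | ==
  [23] u=3 | in [-5,6] | out [-5,6] | prev [-3,6] | push {0,4}
  [24] u=0 | in [-5,6] | out [-5,6] | prev [-3,6] | push {1}
  [25] u=4 | in [-5,6] | out [-3,6] | prev [-1,6] | push {0}
  [26] u=1 | in [-5,6] | out [-6,6] | prev [-5,6] | push {3}
  [27] u=0 | in [-5,6] | out [-5,6] | ==
  [28] u=3 | in [-6,6] | out [-6,6] | prev [-5,6] | push {0,4}
  [29] u=0 | in [-6,6] | out [-6,6] | prev [-5,6] | push {1}
  [30] u=4 | in [-6,6] | out [-4,6] | prev [-3,6] | push {0}
  [31] u=1 | in [-6,6] | out [-6,6] | ==
  [32] u=0 | in [-6,6] | out [-6,6] | ==

Converged values:
  [0] [-6,6]
  [1] [-6,6]
  [2] [1,6]
  [3] [-6,6]
  [4] [-4,6]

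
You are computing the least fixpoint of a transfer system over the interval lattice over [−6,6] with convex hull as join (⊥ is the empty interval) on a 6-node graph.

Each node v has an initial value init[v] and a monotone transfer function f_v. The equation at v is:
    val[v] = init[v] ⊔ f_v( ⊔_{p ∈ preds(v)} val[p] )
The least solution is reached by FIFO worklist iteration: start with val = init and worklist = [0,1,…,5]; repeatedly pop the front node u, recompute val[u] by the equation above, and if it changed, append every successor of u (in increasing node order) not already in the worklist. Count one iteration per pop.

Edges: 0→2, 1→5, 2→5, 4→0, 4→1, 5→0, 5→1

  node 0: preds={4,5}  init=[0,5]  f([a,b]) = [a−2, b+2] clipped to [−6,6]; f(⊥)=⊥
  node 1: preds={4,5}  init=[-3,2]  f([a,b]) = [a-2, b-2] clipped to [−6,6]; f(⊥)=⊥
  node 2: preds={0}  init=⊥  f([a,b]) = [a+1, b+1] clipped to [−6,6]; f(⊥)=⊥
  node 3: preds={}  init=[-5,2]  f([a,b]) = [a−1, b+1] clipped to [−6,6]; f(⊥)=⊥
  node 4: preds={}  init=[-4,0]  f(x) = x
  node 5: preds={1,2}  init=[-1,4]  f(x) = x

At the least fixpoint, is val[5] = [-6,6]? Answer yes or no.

Iteration log — 9 steps:
  step 1. node 0  ⊔preds=[-4,4]  new=[-6,6]  old=[0,5]  +wl: 
  step 2. node 1  ⊔preds=[-4,4]  new=[-6,2]  old=[-3,2]  +wl: 
  step 3. node 2  ⊔preds=[-6,6]  new=[-5,6]  old=⊥  +wl: 
  step 4. node 3  ⊔preds=⊥  new=[-5,2]  stable
  step 5. node 4  ⊔preds=⊥  new=[-4,0]  stable
  step 6. node 5  ⊔preds=[-6,6]  new=[-6,6]  old=[-1,4]  +wl: 0,1
  step 7. node 0  ⊔preds=[-6,6]  new=[-6,6]  stable
  step 8. node 1  ⊔preds=[-6,6]  new=[-6,4]  old=[-6,2]  +wl: 5
  step 9. node 5  ⊔preds=[-6,6]  new=[-6,6]  stable

Least fixpoint reached:
  node 0: [-6,6]
  node 1: [-6,4]
  node 2: [-5,6]
  node 3: [-5,2]
  node 4: [-4,0]
  node 5: [-6,6]

yes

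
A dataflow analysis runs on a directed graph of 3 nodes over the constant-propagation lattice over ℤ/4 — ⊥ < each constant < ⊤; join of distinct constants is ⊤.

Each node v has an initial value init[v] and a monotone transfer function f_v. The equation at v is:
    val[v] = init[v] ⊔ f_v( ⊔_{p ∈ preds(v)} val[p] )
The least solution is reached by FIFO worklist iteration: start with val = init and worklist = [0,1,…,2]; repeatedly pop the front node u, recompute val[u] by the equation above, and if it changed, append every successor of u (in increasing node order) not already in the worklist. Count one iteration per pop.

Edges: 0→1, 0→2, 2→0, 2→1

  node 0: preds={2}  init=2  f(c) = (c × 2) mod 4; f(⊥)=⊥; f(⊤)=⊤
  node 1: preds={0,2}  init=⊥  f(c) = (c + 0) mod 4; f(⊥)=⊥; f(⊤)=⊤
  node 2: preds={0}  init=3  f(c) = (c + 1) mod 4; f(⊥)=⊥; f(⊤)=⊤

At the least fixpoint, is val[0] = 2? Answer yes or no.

Iteration log — 3 steps:
  step 1. node 0  ⊔preds=3  new=2  stable
  step 2. node 1  ⊔preds=⊤  new=⊤  old=⊥  +wl: 
  step 3. node 2  ⊔preds=2  new=3  stable

Least fixpoint reached:
  node 0: 2
  node 1: ⊤
  node 2: 3

yes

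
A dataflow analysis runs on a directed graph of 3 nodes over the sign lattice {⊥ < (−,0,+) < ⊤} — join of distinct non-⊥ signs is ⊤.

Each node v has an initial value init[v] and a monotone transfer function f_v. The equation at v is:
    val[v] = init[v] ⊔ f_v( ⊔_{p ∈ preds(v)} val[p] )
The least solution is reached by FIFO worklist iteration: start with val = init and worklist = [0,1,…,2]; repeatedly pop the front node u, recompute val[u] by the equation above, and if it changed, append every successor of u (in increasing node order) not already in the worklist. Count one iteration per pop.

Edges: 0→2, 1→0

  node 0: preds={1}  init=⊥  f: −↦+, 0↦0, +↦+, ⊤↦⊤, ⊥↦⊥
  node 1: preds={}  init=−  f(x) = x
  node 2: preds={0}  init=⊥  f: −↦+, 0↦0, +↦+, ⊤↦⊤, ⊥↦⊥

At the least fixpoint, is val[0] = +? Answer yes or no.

yes

Iteration log — 3 steps:
  step 1. node 0  ⊔preds=−  new=+  old=⊥  +wl: 
  step 2. node 1  ⊔preds=⊥  new=−  stable
  step 3. node 2  ⊔preds=+  new=+  old=⊥  +wl: 

Least fixpoint reached:
  node 0: +
  node 1: −
  node 2: +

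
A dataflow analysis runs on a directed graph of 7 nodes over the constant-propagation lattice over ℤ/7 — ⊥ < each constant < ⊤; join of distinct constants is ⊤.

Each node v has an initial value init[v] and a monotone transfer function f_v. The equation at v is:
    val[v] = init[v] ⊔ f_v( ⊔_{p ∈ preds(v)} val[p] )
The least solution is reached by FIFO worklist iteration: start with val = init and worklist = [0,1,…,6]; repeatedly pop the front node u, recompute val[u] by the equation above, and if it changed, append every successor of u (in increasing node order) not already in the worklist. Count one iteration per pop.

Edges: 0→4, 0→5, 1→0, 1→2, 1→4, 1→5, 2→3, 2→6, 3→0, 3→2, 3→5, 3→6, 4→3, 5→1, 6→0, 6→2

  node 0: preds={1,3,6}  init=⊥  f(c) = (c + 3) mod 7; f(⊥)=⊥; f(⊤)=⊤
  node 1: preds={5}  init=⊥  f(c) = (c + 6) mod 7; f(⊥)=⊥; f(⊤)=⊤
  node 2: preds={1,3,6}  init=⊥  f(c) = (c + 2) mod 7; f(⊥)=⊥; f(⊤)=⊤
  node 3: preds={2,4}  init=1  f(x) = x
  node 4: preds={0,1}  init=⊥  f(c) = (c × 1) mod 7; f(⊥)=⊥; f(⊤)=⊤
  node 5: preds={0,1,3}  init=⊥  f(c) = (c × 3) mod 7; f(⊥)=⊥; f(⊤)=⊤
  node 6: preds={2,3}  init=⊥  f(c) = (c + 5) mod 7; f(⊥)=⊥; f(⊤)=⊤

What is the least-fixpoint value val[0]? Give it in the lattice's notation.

⊤

Iteration log — 17 steps:
  step 1. node 0  ⊔preds=1  new=4  old=⊥  +wl: 
  step 2. node 1  ⊔preds=⊥  new=⊥  stable
  step 3. node 2  ⊔preds=1  new=3  old=⊥  +wl: 
  step 4. node 3  ⊔preds=3  new=⊤  old=1  +wl: 0,2
  step 5. node 4  ⊔preds=4  new=4  old=⊥  +wl: 3
  step 6. node 5  ⊔preds=⊤  new=⊤  old=⊥  +wl: 1
  step 7. node 6  ⊔preds=⊤  new=⊤  old=⊥  +wl: 
  step 8. node 0  ⊔preds=⊤  new=⊤  old=4  +wl: 4,5
  step 9. node 2  ⊔preds=⊤  new=⊤  old=3  +wl: 6
  step 10. node 3  ⊔preds=⊤  new=⊤  stable
  step 11. node 1  ⊔preds=⊤  new=⊤  old=⊥  +wl: 0,2
  step 12. node 4  ⊔preds=⊤  new=⊤  old=4  +wl: 3
  step 13. node 5  ⊔preds=⊤  new=⊤  stable
  step 14. node 6  ⊔preds=⊤  new=⊤  stable
  step 15. node 0  ⊔preds=⊤  new=⊤  stable
  step 16. node 2  ⊔preds=⊤  new=⊤  stable
  step 17. node 3  ⊔preds=⊤  new=⊤  stable

Least fixpoint reached:
  node 0: ⊤
  node 1: ⊤
  node 2: ⊤
  node 3: ⊤
  node 4: ⊤
  node 5: ⊤
  node 6: ⊤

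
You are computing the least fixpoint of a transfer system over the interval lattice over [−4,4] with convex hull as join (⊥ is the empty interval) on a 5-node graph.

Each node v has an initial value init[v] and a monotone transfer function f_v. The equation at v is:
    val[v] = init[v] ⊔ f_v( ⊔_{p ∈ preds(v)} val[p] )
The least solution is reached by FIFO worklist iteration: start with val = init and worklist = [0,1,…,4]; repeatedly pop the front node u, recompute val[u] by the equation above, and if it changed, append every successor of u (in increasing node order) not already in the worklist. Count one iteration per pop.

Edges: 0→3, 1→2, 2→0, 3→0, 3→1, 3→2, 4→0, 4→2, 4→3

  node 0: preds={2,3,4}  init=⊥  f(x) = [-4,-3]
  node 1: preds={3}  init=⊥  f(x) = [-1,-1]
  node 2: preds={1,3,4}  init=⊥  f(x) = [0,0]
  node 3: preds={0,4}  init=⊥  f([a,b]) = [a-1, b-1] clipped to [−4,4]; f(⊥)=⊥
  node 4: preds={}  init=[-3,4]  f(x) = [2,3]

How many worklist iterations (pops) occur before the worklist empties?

Trace (8 dequeues):
  [1] u=0 | in [-3,4] | out [-4,-3] | prev ⊥ | push {}
  [2] u=1 | in ⊥ | out [-1,-1] | prev ⊥ | push {}
  [3] u=2 | in [-3,4] | out [0,0] | prev ⊥ | push {0}
  [4] u=3 | in [-4,4] | out [-4,3] | prev ⊥ | push {1,2}
  [5] u=4 | in ⊥ | out [-3,4] | ==
  [6] u=0 | in [-4,4] | out [-4,-3] | ==
  [7] u=1 | in [-4,3] | out [-1,-1] | ==
  [8] u=2 | in [-4,4] | out [0,0] | ==

Converged values:
  [0] [-4,-3]
  [1] [-1,-1]
  [2] [0,0]
  [3] [-4,3]
  [4] [-3,4]

8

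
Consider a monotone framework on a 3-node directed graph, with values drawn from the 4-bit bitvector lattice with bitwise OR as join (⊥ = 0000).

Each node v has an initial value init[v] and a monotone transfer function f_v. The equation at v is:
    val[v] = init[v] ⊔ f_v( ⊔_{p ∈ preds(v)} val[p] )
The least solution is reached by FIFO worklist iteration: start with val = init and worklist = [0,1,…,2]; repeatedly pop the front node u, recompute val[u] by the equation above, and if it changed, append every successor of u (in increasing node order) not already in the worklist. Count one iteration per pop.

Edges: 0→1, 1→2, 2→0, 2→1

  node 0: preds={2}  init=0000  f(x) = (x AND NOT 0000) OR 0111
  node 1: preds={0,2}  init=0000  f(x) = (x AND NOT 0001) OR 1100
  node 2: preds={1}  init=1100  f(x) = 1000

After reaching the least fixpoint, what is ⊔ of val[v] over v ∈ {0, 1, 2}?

Trace (3 dequeues):
  [1] u=0 | in 1100 | out 1111 | prev 0000 | push {}
  [2] u=1 | in 1111 | out 1110 | prev 0000 | push {}
  [3] u=2 | in 1110 | out 1100 | ==

Converged values:
  [0] 1111
  [1] 1110
  [2] 1100

1111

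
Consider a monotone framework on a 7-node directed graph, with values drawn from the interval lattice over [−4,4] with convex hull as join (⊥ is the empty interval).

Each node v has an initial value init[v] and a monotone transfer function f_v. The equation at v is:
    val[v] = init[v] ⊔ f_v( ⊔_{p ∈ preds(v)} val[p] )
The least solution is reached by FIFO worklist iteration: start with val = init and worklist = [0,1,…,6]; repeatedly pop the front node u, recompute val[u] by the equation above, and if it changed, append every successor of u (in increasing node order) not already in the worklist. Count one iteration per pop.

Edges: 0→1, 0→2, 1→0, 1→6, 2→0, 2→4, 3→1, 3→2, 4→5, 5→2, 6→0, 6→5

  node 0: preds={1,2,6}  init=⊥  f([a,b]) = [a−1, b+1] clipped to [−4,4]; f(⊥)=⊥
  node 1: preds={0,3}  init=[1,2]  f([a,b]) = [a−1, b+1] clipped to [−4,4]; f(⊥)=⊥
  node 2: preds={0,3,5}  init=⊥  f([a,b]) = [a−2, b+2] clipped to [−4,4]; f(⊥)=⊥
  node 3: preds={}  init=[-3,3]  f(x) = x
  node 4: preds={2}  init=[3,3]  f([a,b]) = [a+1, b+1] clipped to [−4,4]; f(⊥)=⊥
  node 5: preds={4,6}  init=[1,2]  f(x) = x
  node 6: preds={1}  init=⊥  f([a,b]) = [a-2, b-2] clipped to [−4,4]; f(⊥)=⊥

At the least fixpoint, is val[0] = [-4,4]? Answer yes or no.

yes

Worklist (12 pops):
  #1 pop 0: in=[1,2] → [0,3] (was ⊥); enqueue []
  #2 pop 1: in=[-3,3] → [-4,4] (was [1,2]); enqueue [0]
  #3 pop 2: in=[-3,3] → [-4,4] (was ⊥); enqueue []
  #4 pop 3: in=⊥ → [-3,3] (no change)
  #5 pop 4: in=[-4,4] → [-3,4] (was [3,3]); enqueue []
  #6 pop 5: in=[-3,4] → [-3,4] (was [1,2]); enqueue [2]
  #7 pop 6: in=[-4,4] → [-4,2] (was ⊥); enqueue [5]
  #8 pop 0: in=[-4,4] → [-4,4] (was [0,3]); enqueue [1]
  #9 pop 2: in=[-4,4] → [-4,4] (no change)
  #10 pop 5: in=[-4,4] → [-4,4] (was [-3,4]); enqueue [2]
  #11 pop 1: in=[-4,4] → [-4,4] (no change)
  #12 pop 2: in=[-4,4] → [-4,4] (no change)

Fixpoint:
  val[0] = [-4,4]
  val[1] = [-4,4]
  val[2] = [-4,4]
  val[3] = [-3,3]
  val[4] = [-3,4]
  val[5] = [-4,4]
  val[6] = [-4,2]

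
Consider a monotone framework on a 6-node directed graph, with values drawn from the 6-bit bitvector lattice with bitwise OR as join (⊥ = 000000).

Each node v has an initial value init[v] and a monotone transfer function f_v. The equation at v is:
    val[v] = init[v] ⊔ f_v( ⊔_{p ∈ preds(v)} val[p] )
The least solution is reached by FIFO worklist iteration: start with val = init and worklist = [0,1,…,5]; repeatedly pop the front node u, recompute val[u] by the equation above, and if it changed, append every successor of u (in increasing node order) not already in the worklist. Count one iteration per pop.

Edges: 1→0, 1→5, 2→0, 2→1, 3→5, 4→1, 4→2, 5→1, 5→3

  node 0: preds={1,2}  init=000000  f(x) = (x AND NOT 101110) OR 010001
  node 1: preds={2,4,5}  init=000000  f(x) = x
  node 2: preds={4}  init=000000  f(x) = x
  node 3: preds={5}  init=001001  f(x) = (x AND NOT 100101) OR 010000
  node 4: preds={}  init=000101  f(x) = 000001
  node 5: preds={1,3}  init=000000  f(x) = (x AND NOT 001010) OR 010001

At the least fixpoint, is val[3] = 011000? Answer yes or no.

Worklist (11 pops):
  #1 pop 0: in=000000 → 010001 (was 000000); enqueue []
  #2 pop 1: in=000101 → 000101 (was 000000); enqueue [0]
  #3 pop 2: in=000101 → 000101 (was 000000); enqueue [1]
  #4 pop 3: in=000000 → 011001 (was 001001); enqueue []
  #5 pop 4: in=000000 → 000101 (no change)
  #6 pop 5: in=011101 → 010101 (was 000000); enqueue [3]
  #7 pop 0: in=000101 → 010001 (no change)
  #8 pop 1: in=010101 → 010101 (was 000101); enqueue [0,5]
  #9 pop 3: in=010101 → 011001 (no change)
  #10 pop 0: in=010101 → 010001 (no change)
  #11 pop 5: in=011101 → 010101 (no change)

Fixpoint:
  val[0] = 010001
  val[1] = 010101
  val[2] = 000101
  val[3] = 011001
  val[4] = 000101
  val[5] = 010101

no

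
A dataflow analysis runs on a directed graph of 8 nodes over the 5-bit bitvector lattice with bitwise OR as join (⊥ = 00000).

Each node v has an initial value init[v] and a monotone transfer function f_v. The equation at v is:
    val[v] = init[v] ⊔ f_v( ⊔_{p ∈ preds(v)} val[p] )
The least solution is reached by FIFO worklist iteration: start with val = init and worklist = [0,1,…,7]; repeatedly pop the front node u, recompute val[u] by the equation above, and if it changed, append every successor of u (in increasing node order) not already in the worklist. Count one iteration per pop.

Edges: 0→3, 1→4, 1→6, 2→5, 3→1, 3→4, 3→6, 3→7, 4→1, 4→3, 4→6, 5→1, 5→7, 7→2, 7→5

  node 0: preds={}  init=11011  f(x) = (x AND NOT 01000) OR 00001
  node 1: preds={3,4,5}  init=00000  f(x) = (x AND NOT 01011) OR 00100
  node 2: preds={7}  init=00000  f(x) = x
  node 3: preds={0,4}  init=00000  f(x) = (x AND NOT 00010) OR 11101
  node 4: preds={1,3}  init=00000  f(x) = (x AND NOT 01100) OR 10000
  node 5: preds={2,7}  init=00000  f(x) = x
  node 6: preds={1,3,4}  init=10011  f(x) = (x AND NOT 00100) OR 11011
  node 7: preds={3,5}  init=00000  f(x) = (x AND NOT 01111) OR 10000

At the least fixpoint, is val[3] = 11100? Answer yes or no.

no

Worklist (16 pops):
  #1 pop 0: in=00000 → 11011 (no change)
  #2 pop 1: in=00000 → 00100 (was 00000); enqueue []
  #3 pop 2: in=00000 → 00000 (no change)
  #4 pop 3: in=11011 → 11101 (was 00000); enqueue [1]
  #5 pop 4: in=11101 → 10001 (was 00000); enqueue [3]
  #6 pop 5: in=00000 → 00000 (no change)
  #7 pop 6: in=11101 → 11011 (was 10011); enqueue []
  #8 pop 7: in=11101 → 10000 (was 00000); enqueue [2,5]
  #9 pop 1: in=11101 → 10100 (was 00100); enqueue [4,6]
  #10 pop 3: in=11011 → 11101 (no change)
  #11 pop 2: in=10000 → 10000 (was 00000); enqueue []
  #12 pop 5: in=10000 → 10000 (was 00000); enqueue [1,7]
  #13 pop 4: in=11101 → 10001 (no change)
  #14 pop 6: in=11101 → 11011 (no change)
  #15 pop 1: in=11101 → 10100 (no change)
  #16 pop 7: in=11101 → 10000 (no change)

Fixpoint:
  val[0] = 11011
  val[1] = 10100
  val[2] = 10000
  val[3] = 11101
  val[4] = 10001
  val[5] = 10000
  val[6] = 11011
  val[7] = 10000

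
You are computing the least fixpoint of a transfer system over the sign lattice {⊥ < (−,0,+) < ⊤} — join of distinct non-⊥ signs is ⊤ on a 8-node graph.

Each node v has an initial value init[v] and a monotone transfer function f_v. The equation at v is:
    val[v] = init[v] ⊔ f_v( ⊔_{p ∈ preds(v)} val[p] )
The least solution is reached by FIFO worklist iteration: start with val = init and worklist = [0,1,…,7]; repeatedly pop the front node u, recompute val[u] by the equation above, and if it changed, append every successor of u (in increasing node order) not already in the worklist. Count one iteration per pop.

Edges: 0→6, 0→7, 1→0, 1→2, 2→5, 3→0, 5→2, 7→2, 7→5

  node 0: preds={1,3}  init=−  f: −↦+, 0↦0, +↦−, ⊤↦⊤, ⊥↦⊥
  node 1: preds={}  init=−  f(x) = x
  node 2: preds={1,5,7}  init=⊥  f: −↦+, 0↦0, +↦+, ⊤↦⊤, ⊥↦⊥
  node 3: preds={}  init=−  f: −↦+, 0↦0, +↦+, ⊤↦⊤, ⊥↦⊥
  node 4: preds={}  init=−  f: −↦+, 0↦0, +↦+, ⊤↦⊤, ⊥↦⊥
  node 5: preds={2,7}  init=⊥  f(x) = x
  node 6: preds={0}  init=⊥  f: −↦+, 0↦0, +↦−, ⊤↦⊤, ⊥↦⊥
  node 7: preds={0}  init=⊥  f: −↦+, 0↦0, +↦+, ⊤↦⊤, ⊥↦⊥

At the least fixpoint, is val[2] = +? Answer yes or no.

Worklist (11 pops):
  #1 pop 0: in=− → ⊤ (was −); enqueue []
  #2 pop 1: in=⊥ → − (no change)
  #3 pop 2: in=− → + (was ⊥); enqueue []
  #4 pop 3: in=⊥ → − (no change)
  #5 pop 4: in=⊥ → − (no change)
  #6 pop 5: in=+ → + (was ⊥); enqueue [2]
  #7 pop 6: in=⊤ → ⊤ (was ⊥); enqueue []
  #8 pop 7: in=⊤ → ⊤ (was ⊥); enqueue [5]
  #9 pop 2: in=⊤ → ⊤ (was +); enqueue []
  #10 pop 5: in=⊤ → ⊤ (was +); enqueue [2]
  #11 pop 2: in=⊤ → ⊤ (no change)

Fixpoint:
  val[0] = ⊤
  val[1] = −
  val[2] = ⊤
  val[3] = −
  val[4] = −
  val[5] = ⊤
  val[6] = ⊤
  val[7] = ⊤

no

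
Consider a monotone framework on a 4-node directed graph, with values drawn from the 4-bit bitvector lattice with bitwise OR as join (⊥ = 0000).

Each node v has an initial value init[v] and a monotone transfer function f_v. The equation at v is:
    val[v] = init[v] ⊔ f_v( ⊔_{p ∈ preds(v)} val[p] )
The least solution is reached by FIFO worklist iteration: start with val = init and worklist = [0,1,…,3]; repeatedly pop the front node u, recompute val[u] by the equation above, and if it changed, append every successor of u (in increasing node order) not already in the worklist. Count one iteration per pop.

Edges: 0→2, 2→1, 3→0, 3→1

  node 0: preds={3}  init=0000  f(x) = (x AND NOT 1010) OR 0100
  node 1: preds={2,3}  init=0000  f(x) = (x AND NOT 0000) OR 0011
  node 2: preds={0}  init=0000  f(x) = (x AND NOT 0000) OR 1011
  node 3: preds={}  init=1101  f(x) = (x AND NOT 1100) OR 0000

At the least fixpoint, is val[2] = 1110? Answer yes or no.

Iteration log — 5 steps:
  step 1. node 0  ⊔preds=1101  new=0101  old=0000  +wl: 
  step 2. node 1  ⊔preds=1101  new=1111  old=0000  +wl: 
  step 3. node 2  ⊔preds=0101  new=1111  old=0000  +wl: 1
  step 4. node 3  ⊔preds=0000  new=1101  stable
  step 5. node 1  ⊔preds=1111  new=1111  stable

Least fixpoint reached:
  node 0: 0101
  node 1: 1111
  node 2: 1111
  node 3: 1101

no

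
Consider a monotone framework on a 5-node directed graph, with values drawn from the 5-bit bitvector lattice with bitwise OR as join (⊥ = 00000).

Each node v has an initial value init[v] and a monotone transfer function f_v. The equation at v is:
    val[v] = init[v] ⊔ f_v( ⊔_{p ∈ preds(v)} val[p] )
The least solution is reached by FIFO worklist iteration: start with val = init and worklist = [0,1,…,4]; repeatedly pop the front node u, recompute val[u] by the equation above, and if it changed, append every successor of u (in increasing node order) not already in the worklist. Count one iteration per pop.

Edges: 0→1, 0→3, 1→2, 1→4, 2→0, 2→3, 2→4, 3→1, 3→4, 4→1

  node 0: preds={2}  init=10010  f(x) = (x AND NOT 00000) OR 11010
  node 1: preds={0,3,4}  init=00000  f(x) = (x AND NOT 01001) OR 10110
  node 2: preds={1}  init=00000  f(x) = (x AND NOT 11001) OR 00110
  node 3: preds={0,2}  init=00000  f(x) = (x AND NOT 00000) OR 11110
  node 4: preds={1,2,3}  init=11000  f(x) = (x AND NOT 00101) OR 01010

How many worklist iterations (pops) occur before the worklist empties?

Iteration log — 8 steps:
  step 1. node 0  ⊔preds=00000  new=11010  old=10010  +wl: 
  step 2. node 1  ⊔preds=11010  new=10110  old=00000  +wl: 
  step 3. node 2  ⊔preds=10110  new=00110  old=00000  +wl: 0
  step 4. node 3  ⊔preds=11110  new=11110  old=00000  +wl: 1
  step 5. node 4  ⊔preds=11110  new=11010  old=11000  +wl: 
  step 6. node 0  ⊔preds=00110  new=11110  old=11010  +wl: 3
  step 7. node 1  ⊔preds=11110  new=10110  stable
  step 8. node 3  ⊔preds=11110  new=11110  stable

Least fixpoint reached:
  node 0: 11110
  node 1: 10110
  node 2: 00110
  node 3: 11110
  node 4: 11010

8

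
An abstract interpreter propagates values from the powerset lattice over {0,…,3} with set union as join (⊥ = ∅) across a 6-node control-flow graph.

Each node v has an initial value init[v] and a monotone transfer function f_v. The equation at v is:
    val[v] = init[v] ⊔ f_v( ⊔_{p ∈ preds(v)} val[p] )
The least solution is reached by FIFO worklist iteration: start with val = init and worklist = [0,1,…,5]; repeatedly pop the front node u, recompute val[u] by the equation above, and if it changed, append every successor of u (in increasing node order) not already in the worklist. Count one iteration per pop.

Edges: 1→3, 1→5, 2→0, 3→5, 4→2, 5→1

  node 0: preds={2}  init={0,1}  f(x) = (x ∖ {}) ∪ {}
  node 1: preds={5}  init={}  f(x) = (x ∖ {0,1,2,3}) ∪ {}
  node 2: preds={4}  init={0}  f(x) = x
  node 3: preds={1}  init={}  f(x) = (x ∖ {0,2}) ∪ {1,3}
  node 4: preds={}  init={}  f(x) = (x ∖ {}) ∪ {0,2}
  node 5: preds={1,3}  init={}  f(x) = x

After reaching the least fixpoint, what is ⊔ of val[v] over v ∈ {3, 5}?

Worklist (9 pops):
  #1 pop 0: in={0} → {0,1} (no change)
  #2 pop 1: in={} → {} (no change)
  #3 pop 2: in={} → {0} (no change)
  #4 pop 3: in={} → {1,3} (was {}); enqueue []
  #5 pop 4: in={} → {0,2} (was {}); enqueue [2]
  #6 pop 5: in={1,3} → {1,3} (was {}); enqueue [1]
  #7 pop 2: in={0,2} → {0,2} (was {0}); enqueue [0]
  #8 pop 1: in={1,3} → {} (no change)
  #9 pop 0: in={0,2} → {0,1,2} (was {0,1}); enqueue []

Fixpoint:
  val[0] = {0,1,2}
  val[1] = {}
  val[2] = {0,2}
  val[3] = {1,3}
  val[4] = {0,2}
  val[5] = {1,3}

{1,3}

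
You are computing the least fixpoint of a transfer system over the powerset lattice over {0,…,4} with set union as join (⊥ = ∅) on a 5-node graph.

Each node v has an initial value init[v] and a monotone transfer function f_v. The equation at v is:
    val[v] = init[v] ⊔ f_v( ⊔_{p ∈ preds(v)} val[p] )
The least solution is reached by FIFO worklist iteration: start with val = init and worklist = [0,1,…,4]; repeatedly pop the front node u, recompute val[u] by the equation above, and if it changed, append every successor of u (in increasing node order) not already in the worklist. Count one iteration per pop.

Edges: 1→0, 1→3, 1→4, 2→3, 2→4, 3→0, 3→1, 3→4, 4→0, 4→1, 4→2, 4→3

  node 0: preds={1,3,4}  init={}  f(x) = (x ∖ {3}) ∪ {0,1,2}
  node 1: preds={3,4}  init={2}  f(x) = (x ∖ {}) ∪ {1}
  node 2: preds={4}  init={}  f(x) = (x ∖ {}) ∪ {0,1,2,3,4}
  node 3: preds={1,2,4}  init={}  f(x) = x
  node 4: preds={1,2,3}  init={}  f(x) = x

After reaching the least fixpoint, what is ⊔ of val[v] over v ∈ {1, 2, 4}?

{0,1,2,3,4}

Iteration log — 11 steps:
  step 1. node 0  ⊔preds={2}  new={0,1,2}  old={}  +wl: 
  step 2. node 1  ⊔preds={}  new={1,2}  old={2}  +wl: 0
  step 3. node 2  ⊔preds={}  new={0,1,2,3,4}  old={}  +wl: 
  step 4. node 3  ⊔preds={0,1,2,3,4}  new={0,1,2,3,4}  old={}  +wl: 1
  step 5. node 4  ⊔preds={0,1,2,3,4}  new={0,1,2,3,4}  old={}  +wl: 2,3
  step 6. node 0  ⊔preds={0,1,2,3,4}  new={0,1,2,4}  old={0,1,2}  +wl: 
  step 7. node 1  ⊔preds={0,1,2,3,4}  new={0,1,2,3,4}  old={1,2}  +wl: 0,4
  step 8. node 2  ⊔preds={0,1,2,3,4}  new={0,1,2,3,4}  stable
  step 9. node 3  ⊔preds={0,1,2,3,4}  new={0,1,2,3,4}  stable
  step 10. node 0  ⊔preds={0,1,2,3,4}  new={0,1,2,4}  stable
  step 11. node 4  ⊔preds={0,1,2,3,4}  new={0,1,2,3,4}  stable

Least fixpoint reached:
  node 0: {0,1,2,4}
  node 1: {0,1,2,3,4}
  node 2: {0,1,2,3,4}
  node 3: {0,1,2,3,4}
  node 4: {0,1,2,3,4}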